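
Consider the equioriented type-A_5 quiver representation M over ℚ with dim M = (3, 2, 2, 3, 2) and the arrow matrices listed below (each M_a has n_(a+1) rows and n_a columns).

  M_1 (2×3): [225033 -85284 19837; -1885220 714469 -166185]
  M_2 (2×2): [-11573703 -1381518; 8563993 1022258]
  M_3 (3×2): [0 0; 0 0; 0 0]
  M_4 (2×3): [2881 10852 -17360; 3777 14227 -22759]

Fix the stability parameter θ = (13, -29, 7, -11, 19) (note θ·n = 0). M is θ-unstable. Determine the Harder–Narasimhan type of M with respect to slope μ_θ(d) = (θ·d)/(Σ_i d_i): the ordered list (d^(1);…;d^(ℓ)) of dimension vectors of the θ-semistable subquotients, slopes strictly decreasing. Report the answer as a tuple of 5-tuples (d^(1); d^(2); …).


Barcode: M ≅ I[1,1], I[1,2], I[1,3], I[3,3], I[4,4], I[4,5]^2. HN layers by μ_θ (5 steps, strictly decreasing):
  μ^(1)=19; μ^(2)=13; μ^(3)=7; μ^(4)=-8; μ^(5)=-11

((0, 0, 0, 0, 2); (1, 0, 0, 0, 0); (0, 0, 2, 0, 0); (2, 2, 0, 0, 0); (0, 0, 0, 3, 0))


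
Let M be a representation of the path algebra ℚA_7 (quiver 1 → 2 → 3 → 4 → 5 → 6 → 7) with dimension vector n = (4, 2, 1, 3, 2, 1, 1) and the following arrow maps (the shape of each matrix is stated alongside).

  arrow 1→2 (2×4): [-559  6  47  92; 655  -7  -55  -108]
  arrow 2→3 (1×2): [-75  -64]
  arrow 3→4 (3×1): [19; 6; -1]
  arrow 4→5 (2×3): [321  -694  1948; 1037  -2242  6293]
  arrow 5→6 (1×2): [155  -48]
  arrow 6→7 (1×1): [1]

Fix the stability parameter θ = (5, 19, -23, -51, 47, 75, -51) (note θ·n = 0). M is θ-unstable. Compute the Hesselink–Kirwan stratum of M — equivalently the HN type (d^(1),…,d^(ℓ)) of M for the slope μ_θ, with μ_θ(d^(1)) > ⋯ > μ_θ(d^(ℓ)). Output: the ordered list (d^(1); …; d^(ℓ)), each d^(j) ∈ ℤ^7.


Interval decomposition of M: I[1,1]^2, I[1,2], I[1,7], I[4,4], I[4,5].
HN type (ℓ=6): μ^(1)=47; μ^(2)=71/3; μ^(3)=19; μ^(4)=5; μ^(5)=-25/2; μ^(6)=-51

((0, 0, 0, 0, 1, 0, 0); (0, 0, 0, 0, 1, 1, 1); (0, 1, 0, 0, 0, 0, 0); (3, 0, 0, 0, 0, 0, 0); (1, 1, 1, 1, 0, 0, 0); (0, 0, 0, 2, 0, 0, 0))


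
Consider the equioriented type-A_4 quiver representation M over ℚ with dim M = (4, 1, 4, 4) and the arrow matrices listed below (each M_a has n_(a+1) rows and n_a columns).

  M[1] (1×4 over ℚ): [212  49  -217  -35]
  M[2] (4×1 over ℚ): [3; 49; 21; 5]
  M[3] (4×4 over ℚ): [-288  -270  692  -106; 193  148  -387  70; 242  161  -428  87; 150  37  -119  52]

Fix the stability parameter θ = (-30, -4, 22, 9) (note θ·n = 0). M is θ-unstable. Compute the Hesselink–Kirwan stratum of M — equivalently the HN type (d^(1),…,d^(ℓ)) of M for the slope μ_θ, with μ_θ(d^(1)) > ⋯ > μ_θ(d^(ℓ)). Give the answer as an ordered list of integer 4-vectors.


Via rank(M_{q-1}∘⋯∘M_p): M ≅ I[1,1]^3, I[1,4], I[3,3], I[3,4]^2, I[4,4].
μ_θ-semistable layers: μ^(1)=22; μ^(2)=31/2; μ^(3)=9; μ^(4)=-4; μ^(5)=-30

((0, 0, 1, 0); (0, 0, 3, 3); (0, 0, 0, 1); (0, 1, 0, 0); (4, 0, 0, 0))


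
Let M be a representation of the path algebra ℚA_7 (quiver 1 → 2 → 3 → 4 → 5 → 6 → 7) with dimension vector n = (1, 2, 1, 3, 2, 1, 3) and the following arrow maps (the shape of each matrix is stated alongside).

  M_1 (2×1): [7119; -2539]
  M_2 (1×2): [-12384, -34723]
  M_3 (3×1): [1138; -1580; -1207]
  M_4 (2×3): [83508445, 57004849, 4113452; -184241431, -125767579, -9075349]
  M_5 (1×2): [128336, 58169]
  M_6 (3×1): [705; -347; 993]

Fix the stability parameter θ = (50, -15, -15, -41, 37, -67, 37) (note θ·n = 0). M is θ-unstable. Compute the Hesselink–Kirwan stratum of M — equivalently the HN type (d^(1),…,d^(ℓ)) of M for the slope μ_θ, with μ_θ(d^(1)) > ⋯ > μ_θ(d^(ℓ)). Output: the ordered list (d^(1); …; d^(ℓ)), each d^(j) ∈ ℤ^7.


Via rank(M_{q-1}∘⋯∘M_p): M ≅ I[1,7], I[2,2], I[4,4], I[4,5], I[7,7]^2.
μ_θ-semistable layers: μ^(1)=37; μ^(2)=-17/2; μ^(3)=-15; μ^(4)=-41

((0, 0, 0, 0, 1, 0, 3); (1, 1, 1, 1, 1, 1, 0); (0, 1, 0, 0, 0, 0, 0); (0, 0, 0, 2, 0, 0, 0))


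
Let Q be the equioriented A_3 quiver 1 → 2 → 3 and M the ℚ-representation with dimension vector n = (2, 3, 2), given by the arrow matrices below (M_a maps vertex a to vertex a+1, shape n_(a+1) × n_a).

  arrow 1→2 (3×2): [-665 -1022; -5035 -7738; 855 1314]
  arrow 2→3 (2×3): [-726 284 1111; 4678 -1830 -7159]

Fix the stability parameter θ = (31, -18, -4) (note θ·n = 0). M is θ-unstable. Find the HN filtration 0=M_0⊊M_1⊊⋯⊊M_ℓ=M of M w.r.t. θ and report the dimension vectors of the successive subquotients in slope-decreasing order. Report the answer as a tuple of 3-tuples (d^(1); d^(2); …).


Via rank(M_{q-1}∘⋯∘M_p): M ≅ I[1,1], I[1,3], I[2,2], I[2,3].
μ_θ-semistable layers: μ^(1)=31; μ^(2)=3; μ^(3)=-4; μ^(4)=-18

((1, 0, 0); (1, 1, 1); (0, 0, 1); (0, 2, 0))


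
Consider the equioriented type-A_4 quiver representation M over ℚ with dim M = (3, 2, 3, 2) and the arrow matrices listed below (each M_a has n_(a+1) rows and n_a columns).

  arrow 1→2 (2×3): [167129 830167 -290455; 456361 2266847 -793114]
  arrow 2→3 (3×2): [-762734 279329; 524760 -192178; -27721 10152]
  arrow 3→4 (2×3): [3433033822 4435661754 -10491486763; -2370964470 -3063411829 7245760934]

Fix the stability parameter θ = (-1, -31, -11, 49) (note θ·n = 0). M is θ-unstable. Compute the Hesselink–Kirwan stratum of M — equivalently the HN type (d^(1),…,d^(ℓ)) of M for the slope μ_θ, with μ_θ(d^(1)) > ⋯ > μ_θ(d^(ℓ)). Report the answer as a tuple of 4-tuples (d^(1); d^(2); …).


Barcode: M ≅ I[1,1], I[1,3], I[1,4], I[3,4]. HN layers by μ_θ (4 steps, strictly decreasing):
  μ^(1)=49; μ^(2)=-1; μ^(3)=-11; μ^(4)=-16

((0, 0, 0, 2); (1, 0, 0, 0); (0, 0, 3, 0); (2, 2, 0, 0))


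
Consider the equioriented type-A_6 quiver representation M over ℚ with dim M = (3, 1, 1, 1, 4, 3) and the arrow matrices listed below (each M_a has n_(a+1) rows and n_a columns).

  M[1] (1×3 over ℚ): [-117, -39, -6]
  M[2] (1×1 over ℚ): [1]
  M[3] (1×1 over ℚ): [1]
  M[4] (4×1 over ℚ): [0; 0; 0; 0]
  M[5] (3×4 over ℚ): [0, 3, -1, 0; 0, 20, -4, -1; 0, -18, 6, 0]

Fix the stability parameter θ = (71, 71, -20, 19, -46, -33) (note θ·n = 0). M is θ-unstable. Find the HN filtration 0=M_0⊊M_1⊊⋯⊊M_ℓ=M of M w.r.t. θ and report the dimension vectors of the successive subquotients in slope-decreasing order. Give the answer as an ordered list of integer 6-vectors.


Barcode: M ≅ I[1,1]^2, I[1,4], I[5,5]^2, I[5,6]^2, I[6,6]. HN layers by μ_θ (4 steps, strictly decreasing):
  μ^(1)=71; μ^(2)=141/4; μ^(3)=-33; μ^(4)=-46

((2, 0, 0, 0, 0, 0); (1, 1, 1, 1, 0, 0); (0, 0, 0, 0, 0, 3); (0, 0, 0, 0, 4, 0))


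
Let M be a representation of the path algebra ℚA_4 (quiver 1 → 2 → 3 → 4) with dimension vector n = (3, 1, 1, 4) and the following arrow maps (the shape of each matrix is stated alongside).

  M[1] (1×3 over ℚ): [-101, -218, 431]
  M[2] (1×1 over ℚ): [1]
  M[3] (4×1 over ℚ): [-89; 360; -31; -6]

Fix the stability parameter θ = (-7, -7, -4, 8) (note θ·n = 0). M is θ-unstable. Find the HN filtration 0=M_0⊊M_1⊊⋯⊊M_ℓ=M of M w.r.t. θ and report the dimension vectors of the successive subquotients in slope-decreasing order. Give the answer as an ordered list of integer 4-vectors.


Interval decomposition of M: I[1,1]^2, I[1,4], I[4,4]^3.
HN type (ℓ=3): μ^(1)=8; μ^(2)=-4; μ^(3)=-7

((0, 0, 0, 4); (0, 0, 1, 0); (3, 1, 0, 0))


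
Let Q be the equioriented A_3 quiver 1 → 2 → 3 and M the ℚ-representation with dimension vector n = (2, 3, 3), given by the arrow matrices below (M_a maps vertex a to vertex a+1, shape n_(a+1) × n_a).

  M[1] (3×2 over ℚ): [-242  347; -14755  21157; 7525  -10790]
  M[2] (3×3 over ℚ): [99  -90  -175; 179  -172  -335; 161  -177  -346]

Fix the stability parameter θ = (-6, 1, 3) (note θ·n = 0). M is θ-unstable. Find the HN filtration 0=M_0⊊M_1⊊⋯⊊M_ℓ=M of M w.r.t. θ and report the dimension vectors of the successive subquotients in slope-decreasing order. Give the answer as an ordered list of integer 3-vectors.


Interval decomposition of M: I[1,3]^2, I[2,3].
HN type (ℓ=3): μ^(1)=3; μ^(2)=1; μ^(3)=-6

((0, 0, 3); (0, 3, 0); (2, 0, 0))


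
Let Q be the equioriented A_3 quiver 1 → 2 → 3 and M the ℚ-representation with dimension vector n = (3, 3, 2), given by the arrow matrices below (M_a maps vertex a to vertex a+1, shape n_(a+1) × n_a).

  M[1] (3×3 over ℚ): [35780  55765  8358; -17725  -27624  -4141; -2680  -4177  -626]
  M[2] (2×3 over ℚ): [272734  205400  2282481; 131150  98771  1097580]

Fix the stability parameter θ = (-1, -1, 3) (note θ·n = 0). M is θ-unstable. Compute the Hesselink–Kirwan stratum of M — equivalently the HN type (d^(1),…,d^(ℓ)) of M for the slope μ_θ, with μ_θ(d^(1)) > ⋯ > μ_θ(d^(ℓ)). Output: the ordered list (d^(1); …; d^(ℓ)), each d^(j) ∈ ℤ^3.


Via rank(M_{q-1}∘⋯∘M_p): M ≅ I[1,1], I[1,3]^2, I[2,2].
μ_θ-semistable layers: μ^(1)=3; μ^(2)=-1

((0, 0, 2); (3, 3, 0))


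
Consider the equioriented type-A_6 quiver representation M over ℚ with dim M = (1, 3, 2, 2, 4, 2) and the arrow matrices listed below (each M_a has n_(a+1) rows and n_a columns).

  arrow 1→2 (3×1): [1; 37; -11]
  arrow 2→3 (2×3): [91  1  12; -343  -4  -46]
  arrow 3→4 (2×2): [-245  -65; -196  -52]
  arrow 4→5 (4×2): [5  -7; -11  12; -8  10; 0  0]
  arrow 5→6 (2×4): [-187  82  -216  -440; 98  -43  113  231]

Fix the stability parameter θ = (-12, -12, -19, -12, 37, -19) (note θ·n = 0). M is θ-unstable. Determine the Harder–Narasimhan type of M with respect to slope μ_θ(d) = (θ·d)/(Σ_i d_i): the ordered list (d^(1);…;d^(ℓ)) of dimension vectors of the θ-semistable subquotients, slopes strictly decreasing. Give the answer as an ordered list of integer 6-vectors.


Interval decomposition of M: I[1,6], I[2,2], I[2,3], I[4,6], I[5,5]^2.
HN type (ℓ=5): μ^(1)=37; μ^(2)=9; μ^(3)=-12; μ^(4)=-43/3; μ^(5)=-31/2

((0, 0, 0, 0, 2, 0); (0, 0, 0, 0, 2, 2); (0, 1, 0, 2, 0, 0); (1, 1, 1, 0, 0, 0); (0, 1, 1, 0, 0, 0))


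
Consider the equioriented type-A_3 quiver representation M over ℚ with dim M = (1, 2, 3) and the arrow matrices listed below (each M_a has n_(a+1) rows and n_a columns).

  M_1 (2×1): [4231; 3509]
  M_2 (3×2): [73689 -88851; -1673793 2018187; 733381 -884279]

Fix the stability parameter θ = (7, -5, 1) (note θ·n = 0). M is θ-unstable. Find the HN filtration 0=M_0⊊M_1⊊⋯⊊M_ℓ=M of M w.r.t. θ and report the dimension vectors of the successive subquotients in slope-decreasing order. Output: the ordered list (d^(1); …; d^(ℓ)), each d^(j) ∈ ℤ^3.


Via rank(M_{q-1}∘⋯∘M_p): M ≅ I[1,2], I[2,3], I[3,3]^2.
μ_θ-semistable layers: μ^(1)=1; μ^(2)=-5

((1, 1, 3); (0, 1, 0))


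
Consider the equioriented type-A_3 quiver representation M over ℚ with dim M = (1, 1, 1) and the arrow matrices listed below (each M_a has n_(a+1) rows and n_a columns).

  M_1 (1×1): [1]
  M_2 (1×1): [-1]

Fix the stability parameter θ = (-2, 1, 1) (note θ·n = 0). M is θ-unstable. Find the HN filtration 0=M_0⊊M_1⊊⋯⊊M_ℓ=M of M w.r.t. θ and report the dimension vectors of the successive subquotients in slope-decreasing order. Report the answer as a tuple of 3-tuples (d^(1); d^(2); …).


Interval decomposition of M: I[1,3].
HN type (ℓ=2): μ^(1)=1; μ^(2)=-2

((0, 1, 1); (1, 0, 0))


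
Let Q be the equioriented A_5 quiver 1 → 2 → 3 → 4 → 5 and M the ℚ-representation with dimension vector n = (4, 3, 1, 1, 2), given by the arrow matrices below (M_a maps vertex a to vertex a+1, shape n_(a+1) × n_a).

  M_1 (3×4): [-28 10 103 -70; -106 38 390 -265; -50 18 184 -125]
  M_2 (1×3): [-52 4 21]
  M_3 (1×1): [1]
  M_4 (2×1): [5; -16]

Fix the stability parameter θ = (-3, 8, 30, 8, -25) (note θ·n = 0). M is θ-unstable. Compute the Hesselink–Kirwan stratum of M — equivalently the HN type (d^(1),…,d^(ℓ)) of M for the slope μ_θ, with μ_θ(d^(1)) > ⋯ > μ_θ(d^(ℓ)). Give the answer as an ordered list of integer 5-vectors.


Via rank(M_{q-1}∘⋯∘M_p): M ≅ I[1,1]^2, I[1,2], I[1,5], I[2,2], I[5,5].
μ_θ-semistable layers: μ^(1)=8; μ^(2)=21/4; μ^(3)=-3; μ^(4)=-25

((0, 2, 0, 0, 0); (0, 1, 1, 1, 1); (4, 0, 0, 0, 0); (0, 0, 0, 0, 1))


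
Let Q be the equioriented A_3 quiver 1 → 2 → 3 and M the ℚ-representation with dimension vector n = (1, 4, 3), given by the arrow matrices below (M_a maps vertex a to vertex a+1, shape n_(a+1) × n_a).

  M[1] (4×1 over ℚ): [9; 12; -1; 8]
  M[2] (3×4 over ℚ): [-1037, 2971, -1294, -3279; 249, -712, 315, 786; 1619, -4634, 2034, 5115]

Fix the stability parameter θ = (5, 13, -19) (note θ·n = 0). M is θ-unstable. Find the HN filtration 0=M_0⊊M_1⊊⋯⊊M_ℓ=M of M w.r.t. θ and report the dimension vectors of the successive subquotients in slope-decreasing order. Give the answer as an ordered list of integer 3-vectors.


Interval decomposition of M: I[1,3], I[2,2], I[2,3]^2.
HN type (ℓ=3): μ^(1)=13; μ^(2)=-1/3; μ^(3)=-3

((0, 1, 0); (1, 1, 1); (0, 2, 2))


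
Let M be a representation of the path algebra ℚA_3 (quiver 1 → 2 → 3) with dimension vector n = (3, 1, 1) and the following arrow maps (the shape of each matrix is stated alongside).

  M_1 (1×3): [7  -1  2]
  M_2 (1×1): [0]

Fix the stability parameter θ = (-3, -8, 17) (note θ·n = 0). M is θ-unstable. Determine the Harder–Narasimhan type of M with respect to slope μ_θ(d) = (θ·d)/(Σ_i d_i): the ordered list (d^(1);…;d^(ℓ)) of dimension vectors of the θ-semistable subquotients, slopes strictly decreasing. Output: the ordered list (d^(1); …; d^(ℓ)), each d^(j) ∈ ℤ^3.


Interval decomposition of M: I[1,1]^2, I[1,2], I[3,3].
HN type (ℓ=3): μ^(1)=17; μ^(2)=-3; μ^(3)=-11/2

((0, 0, 1); (2, 0, 0); (1, 1, 0))


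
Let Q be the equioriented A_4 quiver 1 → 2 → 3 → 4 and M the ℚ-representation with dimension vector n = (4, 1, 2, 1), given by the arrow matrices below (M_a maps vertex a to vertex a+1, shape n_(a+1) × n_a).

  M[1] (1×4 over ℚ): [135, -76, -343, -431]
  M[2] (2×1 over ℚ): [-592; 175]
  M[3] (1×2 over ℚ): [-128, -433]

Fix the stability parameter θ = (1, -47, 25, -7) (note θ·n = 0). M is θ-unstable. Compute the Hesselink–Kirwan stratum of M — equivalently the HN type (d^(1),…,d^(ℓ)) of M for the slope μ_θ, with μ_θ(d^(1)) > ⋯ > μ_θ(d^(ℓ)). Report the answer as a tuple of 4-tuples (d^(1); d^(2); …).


Via rank(M_{q-1}∘⋯∘M_p): M ≅ I[1,1]^3, I[1,4], I[3,3].
μ_θ-semistable layers: μ^(1)=25; μ^(2)=9; μ^(3)=1; μ^(4)=-23

((0, 0, 1, 0); (0, 0, 1, 1); (3, 0, 0, 0); (1, 1, 0, 0))


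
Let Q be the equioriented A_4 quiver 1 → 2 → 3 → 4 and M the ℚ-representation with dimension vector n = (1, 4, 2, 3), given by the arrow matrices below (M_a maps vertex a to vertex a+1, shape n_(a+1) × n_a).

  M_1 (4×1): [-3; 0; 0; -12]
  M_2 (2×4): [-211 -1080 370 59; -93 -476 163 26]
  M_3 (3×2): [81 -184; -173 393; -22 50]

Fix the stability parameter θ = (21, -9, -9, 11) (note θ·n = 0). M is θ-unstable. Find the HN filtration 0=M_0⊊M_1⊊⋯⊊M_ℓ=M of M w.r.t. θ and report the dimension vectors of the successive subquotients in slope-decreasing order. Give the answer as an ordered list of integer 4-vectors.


Barcode: M ≅ I[1,4], I[2,2]^2, I[2,4], I[4,4]. HN layers by μ_θ (3 steps, strictly decreasing):
  μ^(1)=11; μ^(2)=1; μ^(3)=-9

((0, 0, 0, 3); (1, 1, 1, 0); (0, 3, 1, 0))


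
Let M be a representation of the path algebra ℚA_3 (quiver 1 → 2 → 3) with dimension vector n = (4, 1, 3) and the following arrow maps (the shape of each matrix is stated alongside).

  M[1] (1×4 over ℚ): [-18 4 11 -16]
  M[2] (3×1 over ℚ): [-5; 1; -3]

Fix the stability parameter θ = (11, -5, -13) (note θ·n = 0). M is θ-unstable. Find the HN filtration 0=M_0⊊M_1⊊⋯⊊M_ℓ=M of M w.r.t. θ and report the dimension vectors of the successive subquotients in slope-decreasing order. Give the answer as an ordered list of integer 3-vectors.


Interval decomposition of M: I[1,1]^3, I[1,3], I[3,3]^2.
HN type (ℓ=3): μ^(1)=11; μ^(2)=-7/3; μ^(3)=-13

((3, 0, 0); (1, 1, 1); (0, 0, 2))


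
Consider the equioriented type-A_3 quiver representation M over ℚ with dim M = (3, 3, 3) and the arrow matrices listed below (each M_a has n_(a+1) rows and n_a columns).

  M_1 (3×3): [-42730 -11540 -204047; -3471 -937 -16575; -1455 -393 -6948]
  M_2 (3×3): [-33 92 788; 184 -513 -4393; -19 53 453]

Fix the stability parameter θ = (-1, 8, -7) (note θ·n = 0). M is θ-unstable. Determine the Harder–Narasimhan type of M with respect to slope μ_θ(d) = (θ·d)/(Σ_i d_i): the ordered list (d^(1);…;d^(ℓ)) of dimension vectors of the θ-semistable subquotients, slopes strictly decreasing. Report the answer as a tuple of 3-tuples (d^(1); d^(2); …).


Via rank(M_{q-1}∘⋯∘M_p): M ≅ I[1,2], I[1,3]^2, I[3,3].
μ_θ-semistable layers: μ^(1)=8; μ^(2)=1/2; μ^(3)=-1; μ^(4)=-7

((0, 1, 0); (0, 2, 2); (3, 0, 0); (0, 0, 1))


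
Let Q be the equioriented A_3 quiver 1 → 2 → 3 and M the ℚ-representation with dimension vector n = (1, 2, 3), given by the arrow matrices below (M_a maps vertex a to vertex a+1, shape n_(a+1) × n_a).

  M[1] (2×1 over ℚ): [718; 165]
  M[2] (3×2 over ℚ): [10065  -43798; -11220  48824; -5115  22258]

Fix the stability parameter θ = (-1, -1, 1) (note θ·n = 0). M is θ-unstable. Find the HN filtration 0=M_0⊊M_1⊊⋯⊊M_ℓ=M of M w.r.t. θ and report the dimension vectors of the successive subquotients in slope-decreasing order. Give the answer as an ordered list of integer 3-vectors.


Barcode: M ≅ I[1,2], I[2,3], I[3,3]^2. HN layers by μ_θ (2 steps, strictly decreasing):
  μ^(1)=1; μ^(2)=-1

((0, 0, 3); (1, 2, 0))


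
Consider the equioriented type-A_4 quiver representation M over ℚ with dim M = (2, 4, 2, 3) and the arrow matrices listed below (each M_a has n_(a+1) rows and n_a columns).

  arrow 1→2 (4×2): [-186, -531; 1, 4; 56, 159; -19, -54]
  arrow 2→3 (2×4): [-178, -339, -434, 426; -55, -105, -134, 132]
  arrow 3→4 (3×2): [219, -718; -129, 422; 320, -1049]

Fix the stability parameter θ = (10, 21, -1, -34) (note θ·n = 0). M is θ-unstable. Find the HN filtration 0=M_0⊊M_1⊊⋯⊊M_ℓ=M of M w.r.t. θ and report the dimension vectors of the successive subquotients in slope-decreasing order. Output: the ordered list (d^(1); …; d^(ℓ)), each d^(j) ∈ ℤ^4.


Barcode: M ≅ I[1,4]^2, I[2,2]^2, I[4,4]. HN layers by μ_θ (3 steps, strictly decreasing):
  μ^(1)=21; μ^(2)=-1; μ^(3)=-34

((0, 2, 0, 0); (2, 2, 2, 2); (0, 0, 0, 1))


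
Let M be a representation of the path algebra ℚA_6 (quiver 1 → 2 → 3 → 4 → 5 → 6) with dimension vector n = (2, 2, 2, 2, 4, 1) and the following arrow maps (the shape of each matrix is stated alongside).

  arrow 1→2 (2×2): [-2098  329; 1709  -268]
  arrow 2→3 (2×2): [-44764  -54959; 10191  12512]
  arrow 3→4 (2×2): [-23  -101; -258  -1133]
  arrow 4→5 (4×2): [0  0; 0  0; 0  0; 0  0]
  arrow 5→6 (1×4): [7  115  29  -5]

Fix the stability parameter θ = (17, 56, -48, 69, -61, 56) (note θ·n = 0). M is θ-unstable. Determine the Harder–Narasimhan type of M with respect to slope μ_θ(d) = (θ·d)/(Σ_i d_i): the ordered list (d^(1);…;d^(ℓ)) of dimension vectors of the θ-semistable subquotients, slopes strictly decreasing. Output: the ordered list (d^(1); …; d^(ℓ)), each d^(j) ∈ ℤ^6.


Via rank(M_{q-1}∘⋯∘M_p): M ≅ I[1,4]^2, I[5,5]^3, I[5,6].
μ_θ-semistable layers: μ^(1)=69; μ^(2)=56; μ^(3)=25/3; μ^(4)=-61

((0, 0, 0, 2, 0, 0); (0, 0, 0, 0, 0, 1); (2, 2, 2, 0, 0, 0); (0, 0, 0, 0, 4, 0))


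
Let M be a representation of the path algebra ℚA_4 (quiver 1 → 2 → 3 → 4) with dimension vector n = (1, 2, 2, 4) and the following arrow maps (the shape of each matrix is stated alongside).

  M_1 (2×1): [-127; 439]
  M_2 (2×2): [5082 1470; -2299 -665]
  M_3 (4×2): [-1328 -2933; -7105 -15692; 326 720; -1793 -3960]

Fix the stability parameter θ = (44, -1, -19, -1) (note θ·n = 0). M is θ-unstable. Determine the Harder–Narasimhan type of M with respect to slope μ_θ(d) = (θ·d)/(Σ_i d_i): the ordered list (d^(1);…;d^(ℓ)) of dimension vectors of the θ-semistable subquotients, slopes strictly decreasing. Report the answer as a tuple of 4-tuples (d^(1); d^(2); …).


Via rank(M_{q-1}∘⋯∘M_p): M ≅ I[1,4], I[2,2], I[3,4], I[4,4]^2.
μ_θ-semistable layers: μ^(1)=23/4; μ^(2)=-1; μ^(3)=-19

((1, 1, 1, 1); (0, 1, 0, 3); (0, 0, 1, 0))


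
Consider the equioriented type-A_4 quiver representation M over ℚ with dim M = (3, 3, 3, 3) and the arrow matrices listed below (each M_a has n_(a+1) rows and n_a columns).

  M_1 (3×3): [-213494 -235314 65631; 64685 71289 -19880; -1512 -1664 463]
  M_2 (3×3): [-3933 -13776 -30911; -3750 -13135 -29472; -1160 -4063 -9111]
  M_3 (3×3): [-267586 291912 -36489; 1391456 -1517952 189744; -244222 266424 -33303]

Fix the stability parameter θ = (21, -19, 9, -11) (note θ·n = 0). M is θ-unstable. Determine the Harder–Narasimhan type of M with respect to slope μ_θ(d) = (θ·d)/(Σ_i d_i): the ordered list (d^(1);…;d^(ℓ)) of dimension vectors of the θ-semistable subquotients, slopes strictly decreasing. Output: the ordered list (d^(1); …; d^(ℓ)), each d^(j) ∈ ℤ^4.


Via rank(M_{q-1}∘⋯∘M_p): M ≅ I[1,3]^2, I[1,4], I[4,4]^2.
μ_θ-semistable layers: μ^(1)=9; μ^(2)=1; μ^(3)=0; μ^(4)=-11

((0, 0, 2, 0); (2, 2, 0, 0); (1, 1, 1, 1); (0, 0, 0, 2))


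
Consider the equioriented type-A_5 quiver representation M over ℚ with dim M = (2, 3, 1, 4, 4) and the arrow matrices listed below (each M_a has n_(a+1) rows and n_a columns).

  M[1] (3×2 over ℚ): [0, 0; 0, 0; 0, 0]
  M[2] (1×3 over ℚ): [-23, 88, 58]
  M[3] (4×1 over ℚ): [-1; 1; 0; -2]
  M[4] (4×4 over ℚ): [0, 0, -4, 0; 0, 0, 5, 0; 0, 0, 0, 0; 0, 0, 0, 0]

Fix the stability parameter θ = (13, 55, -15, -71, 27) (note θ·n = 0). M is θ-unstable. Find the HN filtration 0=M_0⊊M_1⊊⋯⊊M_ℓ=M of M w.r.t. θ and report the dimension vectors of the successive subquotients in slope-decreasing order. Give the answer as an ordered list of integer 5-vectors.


Barcode: M ≅ I[1,1]^2, I[2,2]^2, I[2,4], I[4,4]^2, I[4,5], I[5,5]^3. HN layers by μ_θ (5 steps, strictly decreasing):
  μ^(1)=55; μ^(2)=27; μ^(3)=13; μ^(4)=-31/3; μ^(5)=-71

((0, 2, 0, 0, 0); (0, 0, 0, 0, 4); (2, 0, 0, 0, 0); (0, 1, 1, 1, 0); (0, 0, 0, 3, 0))


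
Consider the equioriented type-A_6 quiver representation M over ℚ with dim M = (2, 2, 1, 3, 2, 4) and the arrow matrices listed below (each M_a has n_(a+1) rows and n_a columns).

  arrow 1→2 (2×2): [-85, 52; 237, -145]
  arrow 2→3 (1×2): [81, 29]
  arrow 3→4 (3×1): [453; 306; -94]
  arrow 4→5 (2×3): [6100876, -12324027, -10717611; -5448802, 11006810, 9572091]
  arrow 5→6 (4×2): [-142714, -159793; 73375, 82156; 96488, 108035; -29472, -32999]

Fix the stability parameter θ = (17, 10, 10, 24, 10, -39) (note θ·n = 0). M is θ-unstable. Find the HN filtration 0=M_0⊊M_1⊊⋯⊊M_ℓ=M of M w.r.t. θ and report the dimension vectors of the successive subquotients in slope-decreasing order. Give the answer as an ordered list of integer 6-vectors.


Via rank(M_{q-1}∘⋯∘M_p): M ≅ I[1,2], I[1,4], I[4,6]^2, I[6,6]^2.
μ_θ-semistable layers: μ^(1)=24; μ^(2)=27/2; μ^(3)=37/3; μ^(4)=-5/3; μ^(5)=-39

((0, 0, 0, 1, 0, 0); (1, 1, 0, 0, 0, 0); (1, 1, 1, 0, 0, 0); (0, 0, 0, 2, 2, 2); (0, 0, 0, 0, 0, 2))


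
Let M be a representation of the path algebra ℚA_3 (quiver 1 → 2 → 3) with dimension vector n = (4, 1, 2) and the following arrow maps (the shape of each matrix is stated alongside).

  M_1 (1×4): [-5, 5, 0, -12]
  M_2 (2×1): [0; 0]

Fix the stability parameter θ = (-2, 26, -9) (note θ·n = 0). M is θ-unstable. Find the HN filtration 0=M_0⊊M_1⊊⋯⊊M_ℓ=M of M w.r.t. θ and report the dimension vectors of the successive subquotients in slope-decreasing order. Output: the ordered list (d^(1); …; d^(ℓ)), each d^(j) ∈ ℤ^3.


Interval decomposition of M: I[1,1]^3, I[1,2], I[3,3]^2.
HN type (ℓ=3): μ^(1)=26; μ^(2)=-2; μ^(3)=-9

((0, 1, 0); (4, 0, 0); (0, 0, 2))


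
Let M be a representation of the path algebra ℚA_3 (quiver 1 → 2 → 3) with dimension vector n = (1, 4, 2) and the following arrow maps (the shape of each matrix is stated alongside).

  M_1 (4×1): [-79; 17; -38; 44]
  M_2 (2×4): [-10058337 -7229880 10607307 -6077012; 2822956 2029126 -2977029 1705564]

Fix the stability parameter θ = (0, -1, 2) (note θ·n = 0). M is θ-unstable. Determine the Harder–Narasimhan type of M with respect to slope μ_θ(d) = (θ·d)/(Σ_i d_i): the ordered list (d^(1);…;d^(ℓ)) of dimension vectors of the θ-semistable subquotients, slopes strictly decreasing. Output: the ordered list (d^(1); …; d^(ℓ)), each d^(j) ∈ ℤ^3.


Interval decomposition of M: I[1,3], I[2,2]^2, I[2,3].
HN type (ℓ=3): μ^(1)=2; μ^(2)=-1/2; μ^(3)=-1

((0, 0, 2); (1, 1, 0); (0, 3, 0))


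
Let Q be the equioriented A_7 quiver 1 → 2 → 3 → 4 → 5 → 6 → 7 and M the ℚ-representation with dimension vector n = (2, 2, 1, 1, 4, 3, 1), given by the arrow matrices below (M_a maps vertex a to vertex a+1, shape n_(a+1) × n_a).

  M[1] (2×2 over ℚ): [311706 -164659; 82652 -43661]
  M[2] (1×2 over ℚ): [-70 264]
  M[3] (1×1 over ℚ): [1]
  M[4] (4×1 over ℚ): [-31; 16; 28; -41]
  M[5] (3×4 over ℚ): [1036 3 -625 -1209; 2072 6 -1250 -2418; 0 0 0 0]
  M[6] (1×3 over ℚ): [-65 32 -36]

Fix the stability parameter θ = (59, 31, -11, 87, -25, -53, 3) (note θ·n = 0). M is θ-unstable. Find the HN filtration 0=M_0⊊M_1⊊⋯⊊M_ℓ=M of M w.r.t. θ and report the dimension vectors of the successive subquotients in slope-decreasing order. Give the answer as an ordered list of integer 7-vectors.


Barcode: M ≅ I[1,2], I[1,7], I[5,5]^3, I[6,6]^2. HN layers by μ_θ (4 steps, strictly decreasing):
  μ^(1)=45; μ^(2)=13; μ^(3)=-25; μ^(4)=-53

((1, 1, 0, 0, 0, 0, 0); (1, 1, 1, 1, 1, 1, 1); (0, 0, 0, 0, 3, 0, 0); (0, 0, 0, 0, 0, 2, 0))


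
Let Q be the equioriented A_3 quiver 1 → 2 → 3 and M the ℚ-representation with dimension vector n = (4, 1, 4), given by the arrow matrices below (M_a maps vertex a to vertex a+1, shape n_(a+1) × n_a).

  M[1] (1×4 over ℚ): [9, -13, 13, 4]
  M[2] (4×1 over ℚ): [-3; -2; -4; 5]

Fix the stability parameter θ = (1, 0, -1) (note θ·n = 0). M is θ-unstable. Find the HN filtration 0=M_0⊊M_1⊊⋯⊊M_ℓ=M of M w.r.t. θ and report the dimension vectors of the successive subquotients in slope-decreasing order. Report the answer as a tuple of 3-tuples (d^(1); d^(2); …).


Via rank(M_{q-1}∘⋯∘M_p): M ≅ I[1,1]^3, I[1,3], I[3,3]^3.
μ_θ-semistable layers: μ^(1)=1; μ^(2)=0; μ^(3)=-1

((3, 0, 0); (1, 1, 1); (0, 0, 3))


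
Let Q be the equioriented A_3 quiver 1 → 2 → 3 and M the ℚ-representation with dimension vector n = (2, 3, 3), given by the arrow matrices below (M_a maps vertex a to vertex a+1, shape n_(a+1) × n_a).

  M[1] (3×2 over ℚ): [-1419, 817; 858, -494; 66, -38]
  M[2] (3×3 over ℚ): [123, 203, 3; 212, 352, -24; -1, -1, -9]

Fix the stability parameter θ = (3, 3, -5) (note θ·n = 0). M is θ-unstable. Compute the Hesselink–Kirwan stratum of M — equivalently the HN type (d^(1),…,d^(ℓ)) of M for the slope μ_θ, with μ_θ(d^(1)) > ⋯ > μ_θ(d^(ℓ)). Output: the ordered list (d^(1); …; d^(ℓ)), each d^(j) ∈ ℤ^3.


Interval decomposition of M: I[1,1], I[1,3], I[2,2], I[2,3], I[3,3].
HN type (ℓ=4): μ^(1)=3; μ^(2)=1/3; μ^(3)=-1; μ^(4)=-5

((1, 1, 0); (1, 1, 1); (0, 1, 1); (0, 0, 1))


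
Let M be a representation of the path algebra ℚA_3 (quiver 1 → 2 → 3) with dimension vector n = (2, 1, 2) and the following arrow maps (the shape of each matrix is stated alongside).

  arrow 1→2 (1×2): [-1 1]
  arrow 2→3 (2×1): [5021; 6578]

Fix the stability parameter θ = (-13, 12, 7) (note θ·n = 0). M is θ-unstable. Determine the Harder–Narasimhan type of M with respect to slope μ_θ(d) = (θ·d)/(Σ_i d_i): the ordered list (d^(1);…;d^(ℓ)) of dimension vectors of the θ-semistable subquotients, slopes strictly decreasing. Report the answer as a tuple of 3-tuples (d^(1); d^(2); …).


Barcode: M ≅ I[1,1], I[1,3], I[3,3]. HN layers by μ_θ (3 steps, strictly decreasing):
  μ^(1)=19/2; μ^(2)=7; μ^(3)=-13

((0, 1, 1); (0, 0, 1); (2, 0, 0))


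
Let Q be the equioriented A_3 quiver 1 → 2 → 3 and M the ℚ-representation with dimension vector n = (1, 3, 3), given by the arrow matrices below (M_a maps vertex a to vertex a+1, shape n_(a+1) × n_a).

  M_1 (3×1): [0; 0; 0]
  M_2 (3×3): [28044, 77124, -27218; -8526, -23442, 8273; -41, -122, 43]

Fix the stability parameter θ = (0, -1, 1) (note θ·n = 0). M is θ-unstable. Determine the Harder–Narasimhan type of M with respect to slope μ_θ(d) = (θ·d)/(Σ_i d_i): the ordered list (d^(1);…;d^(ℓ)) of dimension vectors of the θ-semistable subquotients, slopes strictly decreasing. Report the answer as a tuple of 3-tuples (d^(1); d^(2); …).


Barcode: M ≅ I[1,1], I[2,2], I[2,3]^2, I[3,3]. HN layers by μ_θ (3 steps, strictly decreasing):
  μ^(1)=1; μ^(2)=0; μ^(3)=-1

((0, 0, 3); (1, 0, 0); (0, 3, 0))


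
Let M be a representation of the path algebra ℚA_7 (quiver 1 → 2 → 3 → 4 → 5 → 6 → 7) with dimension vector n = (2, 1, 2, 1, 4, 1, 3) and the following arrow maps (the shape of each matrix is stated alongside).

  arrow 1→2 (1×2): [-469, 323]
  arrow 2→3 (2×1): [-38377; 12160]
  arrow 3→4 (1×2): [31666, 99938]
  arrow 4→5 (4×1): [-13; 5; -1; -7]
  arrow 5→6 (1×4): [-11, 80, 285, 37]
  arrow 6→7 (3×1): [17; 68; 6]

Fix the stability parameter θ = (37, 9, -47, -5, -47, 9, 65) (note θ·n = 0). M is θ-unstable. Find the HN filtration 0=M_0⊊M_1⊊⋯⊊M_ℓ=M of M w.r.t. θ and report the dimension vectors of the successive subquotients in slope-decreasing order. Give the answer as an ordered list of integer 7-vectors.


Via rank(M_{q-1}∘⋯∘M_p): M ≅ I[1,1], I[1,7], I[3,3], I[5,5]^3, I[7,7]^2.
μ_θ-semistable layers: μ^(1)=65; μ^(2)=37; μ^(3)=9; μ^(4)=-53/5; μ^(5)=-47

((0, 0, 0, 0, 0, 0, 3); (1, 0, 0, 0, 0, 0, 0); (0, 0, 0, 0, 0, 1, 0); (1, 1, 1, 1, 1, 0, 0); (0, 0, 1, 0, 3, 0, 0))


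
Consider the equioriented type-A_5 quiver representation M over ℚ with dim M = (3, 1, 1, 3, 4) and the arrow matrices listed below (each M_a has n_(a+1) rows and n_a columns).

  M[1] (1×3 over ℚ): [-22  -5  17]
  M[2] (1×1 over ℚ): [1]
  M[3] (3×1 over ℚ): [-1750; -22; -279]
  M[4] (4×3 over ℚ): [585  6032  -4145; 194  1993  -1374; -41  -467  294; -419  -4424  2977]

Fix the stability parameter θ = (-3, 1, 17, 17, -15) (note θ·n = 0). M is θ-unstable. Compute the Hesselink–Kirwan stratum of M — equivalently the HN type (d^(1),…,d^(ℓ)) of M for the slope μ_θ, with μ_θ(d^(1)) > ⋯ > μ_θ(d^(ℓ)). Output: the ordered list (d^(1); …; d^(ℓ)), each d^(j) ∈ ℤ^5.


Interval decomposition of M: I[1,1]^2, I[1,5], I[4,5]^2, I[5,5].
HN type (ℓ=4): μ^(1)=19/3; μ^(2)=1; μ^(3)=-3; μ^(4)=-15

((0, 0, 1, 1, 1); (0, 1, 0, 2, 2); (3, 0, 0, 0, 0); (0, 0, 0, 0, 1))


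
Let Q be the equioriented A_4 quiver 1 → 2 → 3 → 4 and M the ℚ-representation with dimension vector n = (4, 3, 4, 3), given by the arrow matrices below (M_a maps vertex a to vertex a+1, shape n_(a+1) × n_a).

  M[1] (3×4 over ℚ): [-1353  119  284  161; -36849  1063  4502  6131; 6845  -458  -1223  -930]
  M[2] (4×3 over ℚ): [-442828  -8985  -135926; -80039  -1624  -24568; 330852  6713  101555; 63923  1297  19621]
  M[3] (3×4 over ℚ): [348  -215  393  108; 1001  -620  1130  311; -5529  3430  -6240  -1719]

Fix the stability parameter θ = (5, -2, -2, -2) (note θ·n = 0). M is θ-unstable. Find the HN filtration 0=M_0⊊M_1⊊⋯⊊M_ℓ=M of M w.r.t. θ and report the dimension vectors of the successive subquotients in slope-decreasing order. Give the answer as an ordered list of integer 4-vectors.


Interval decomposition of M: I[1,1], I[1,3], I[1,4]^2, I[3,3], I[4,4].
HN type (ℓ=4): μ^(1)=5; μ^(2)=1/3; μ^(3)=-1/4; μ^(4)=-2

((1, 0, 0, 0); (1, 1, 1, 0); (2, 2, 2, 2); (0, 0, 1, 1))


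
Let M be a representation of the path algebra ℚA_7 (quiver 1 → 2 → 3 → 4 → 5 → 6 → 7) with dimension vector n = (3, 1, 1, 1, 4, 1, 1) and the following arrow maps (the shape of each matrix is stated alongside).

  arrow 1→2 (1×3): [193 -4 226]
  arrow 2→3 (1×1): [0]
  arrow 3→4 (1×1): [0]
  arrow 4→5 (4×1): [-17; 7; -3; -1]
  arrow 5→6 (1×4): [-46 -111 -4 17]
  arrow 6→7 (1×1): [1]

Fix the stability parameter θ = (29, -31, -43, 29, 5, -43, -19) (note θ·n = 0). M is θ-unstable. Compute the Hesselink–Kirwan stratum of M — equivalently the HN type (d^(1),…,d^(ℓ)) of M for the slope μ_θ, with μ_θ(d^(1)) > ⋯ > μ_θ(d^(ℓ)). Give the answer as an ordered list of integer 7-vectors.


Barcode: M ≅ I[1,1]^2, I[1,2], I[3,3], I[4,5], I[5,5]^2, I[5,7]. HN layers by μ_θ (6 steps, strictly decreasing):
  μ^(1)=29; μ^(2)=17; μ^(3)=5; μ^(4)=-1; μ^(5)=-19; μ^(6)=-43

((2, 0, 0, 0, 0, 0, 0); (0, 0, 0, 1, 1, 0, 0); (0, 0, 0, 0, 2, 0, 0); (1, 1, 0, 0, 0, 0, 0); (0, 0, 0, 0, 1, 1, 1); (0, 0, 1, 0, 0, 0, 0))


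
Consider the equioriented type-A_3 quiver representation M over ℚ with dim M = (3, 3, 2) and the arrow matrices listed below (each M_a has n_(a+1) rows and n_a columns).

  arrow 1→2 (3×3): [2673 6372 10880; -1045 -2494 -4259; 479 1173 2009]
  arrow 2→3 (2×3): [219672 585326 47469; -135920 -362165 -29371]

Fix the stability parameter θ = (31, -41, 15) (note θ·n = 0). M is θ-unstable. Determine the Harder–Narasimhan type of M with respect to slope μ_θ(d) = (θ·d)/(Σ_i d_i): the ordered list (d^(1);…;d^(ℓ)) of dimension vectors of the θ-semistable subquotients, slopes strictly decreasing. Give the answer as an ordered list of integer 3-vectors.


Via rank(M_{q-1}∘⋯∘M_p): M ≅ I[1,2], I[1,3]^2.
μ_θ-semistable layers: μ^(1)=15; μ^(2)=-5

((0, 0, 2); (3, 3, 0))


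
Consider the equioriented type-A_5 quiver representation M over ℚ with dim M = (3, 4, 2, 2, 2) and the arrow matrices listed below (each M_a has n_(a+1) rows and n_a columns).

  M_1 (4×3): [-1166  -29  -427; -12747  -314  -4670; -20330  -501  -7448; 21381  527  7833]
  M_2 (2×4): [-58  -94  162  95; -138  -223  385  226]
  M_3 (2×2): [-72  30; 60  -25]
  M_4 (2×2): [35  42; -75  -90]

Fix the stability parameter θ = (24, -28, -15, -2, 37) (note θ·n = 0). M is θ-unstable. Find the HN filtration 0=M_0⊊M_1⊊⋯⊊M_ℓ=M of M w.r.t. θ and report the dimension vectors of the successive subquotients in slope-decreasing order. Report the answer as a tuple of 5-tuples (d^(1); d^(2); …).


Via rank(M_{q-1}∘⋯∘M_p): M ≅ I[1,2], I[1,3], I[1,4], I[2,2], I[4,5], I[5,5].
μ_θ-semistable layers: μ^(1)=37; μ^(2)=-2; μ^(3)=-19/3; μ^(4)=-28

((0, 0, 0, 0, 2); (1, 1, 0, 2, 0); (2, 2, 2, 0, 0); (0, 1, 0, 0, 0))


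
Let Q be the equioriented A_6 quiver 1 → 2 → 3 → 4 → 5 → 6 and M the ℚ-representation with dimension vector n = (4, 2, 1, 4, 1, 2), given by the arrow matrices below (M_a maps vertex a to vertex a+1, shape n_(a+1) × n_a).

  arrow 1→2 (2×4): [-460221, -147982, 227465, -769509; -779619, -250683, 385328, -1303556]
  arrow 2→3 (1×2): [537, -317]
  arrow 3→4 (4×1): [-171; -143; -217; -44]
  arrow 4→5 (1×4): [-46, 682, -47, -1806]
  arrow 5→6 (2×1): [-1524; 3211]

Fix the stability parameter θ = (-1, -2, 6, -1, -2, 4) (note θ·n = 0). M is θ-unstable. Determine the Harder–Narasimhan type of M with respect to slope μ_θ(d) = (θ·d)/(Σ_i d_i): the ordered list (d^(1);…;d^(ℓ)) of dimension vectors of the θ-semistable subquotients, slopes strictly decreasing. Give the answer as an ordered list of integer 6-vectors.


Interval decomposition of M: I[1,1]^2, I[1,2], I[1,6], I[4,4]^3, I[6,6].
HN type (ℓ=4): μ^(1)=4; μ^(2)=1; μ^(3)=-1; μ^(4)=-3/2

((0, 0, 0, 0, 0, 2); (0, 0, 1, 1, 1, 0); (2, 0, 0, 3, 0, 0); (2, 2, 0, 0, 0, 0))


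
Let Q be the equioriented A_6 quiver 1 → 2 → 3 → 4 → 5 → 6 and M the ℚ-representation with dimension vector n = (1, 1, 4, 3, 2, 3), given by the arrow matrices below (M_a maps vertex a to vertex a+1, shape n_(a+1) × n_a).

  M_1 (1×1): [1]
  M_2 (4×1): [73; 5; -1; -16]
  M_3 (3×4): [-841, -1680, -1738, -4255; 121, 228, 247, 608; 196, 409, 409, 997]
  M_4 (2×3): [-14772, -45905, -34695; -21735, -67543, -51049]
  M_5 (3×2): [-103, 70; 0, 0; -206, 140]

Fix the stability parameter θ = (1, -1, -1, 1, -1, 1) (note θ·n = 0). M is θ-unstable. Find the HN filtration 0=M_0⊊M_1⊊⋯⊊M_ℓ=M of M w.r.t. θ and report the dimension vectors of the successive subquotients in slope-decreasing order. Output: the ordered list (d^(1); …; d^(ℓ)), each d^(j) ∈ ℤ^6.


Barcode: M ≅ I[1,5], I[3,3], I[3,4], I[3,6], I[6,6]^2. HN layers by μ_θ (4 steps, strictly decreasing):
  μ^(1)=1; μ^(2)=0; μ^(3)=-1/3; μ^(4)=-1

((0, 0, 0, 1, 0, 3); (0, 0, 0, 2, 2, 0); (1, 1, 1, 0, 0, 0); (0, 0, 3, 0, 0, 0))


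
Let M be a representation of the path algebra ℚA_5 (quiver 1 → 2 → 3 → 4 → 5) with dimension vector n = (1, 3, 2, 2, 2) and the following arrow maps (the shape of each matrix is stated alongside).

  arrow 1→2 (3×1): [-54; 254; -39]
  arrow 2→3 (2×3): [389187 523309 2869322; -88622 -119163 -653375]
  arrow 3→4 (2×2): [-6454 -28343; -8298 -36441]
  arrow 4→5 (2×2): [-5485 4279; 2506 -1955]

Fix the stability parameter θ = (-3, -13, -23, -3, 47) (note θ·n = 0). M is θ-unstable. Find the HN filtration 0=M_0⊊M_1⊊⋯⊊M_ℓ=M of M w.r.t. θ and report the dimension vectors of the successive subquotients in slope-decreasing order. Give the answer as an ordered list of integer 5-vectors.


Barcode: M ≅ I[1,5], I[2,2], I[2,3], I[4,5]. HN layers by μ_θ (4 steps, strictly decreasing):
  μ^(1)=47; μ^(2)=-3; μ^(3)=-13; μ^(4)=-18

((0, 0, 0, 0, 2); (0, 0, 0, 2, 0); (1, 2, 1, 0, 0); (0, 1, 1, 0, 0))


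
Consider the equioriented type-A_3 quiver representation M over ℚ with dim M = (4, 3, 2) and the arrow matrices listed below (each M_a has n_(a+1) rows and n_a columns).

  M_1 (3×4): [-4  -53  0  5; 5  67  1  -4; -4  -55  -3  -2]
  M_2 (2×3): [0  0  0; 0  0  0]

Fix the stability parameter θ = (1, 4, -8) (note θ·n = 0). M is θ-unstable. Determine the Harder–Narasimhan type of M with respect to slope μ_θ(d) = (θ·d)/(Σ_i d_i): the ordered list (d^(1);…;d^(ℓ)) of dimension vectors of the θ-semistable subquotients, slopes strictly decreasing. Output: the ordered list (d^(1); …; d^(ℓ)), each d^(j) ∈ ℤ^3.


Interval decomposition of M: I[1,1], I[1,2]^3, I[3,3]^2.
HN type (ℓ=3): μ^(1)=4; μ^(2)=1; μ^(3)=-8

((0, 3, 0); (4, 0, 0); (0, 0, 2))


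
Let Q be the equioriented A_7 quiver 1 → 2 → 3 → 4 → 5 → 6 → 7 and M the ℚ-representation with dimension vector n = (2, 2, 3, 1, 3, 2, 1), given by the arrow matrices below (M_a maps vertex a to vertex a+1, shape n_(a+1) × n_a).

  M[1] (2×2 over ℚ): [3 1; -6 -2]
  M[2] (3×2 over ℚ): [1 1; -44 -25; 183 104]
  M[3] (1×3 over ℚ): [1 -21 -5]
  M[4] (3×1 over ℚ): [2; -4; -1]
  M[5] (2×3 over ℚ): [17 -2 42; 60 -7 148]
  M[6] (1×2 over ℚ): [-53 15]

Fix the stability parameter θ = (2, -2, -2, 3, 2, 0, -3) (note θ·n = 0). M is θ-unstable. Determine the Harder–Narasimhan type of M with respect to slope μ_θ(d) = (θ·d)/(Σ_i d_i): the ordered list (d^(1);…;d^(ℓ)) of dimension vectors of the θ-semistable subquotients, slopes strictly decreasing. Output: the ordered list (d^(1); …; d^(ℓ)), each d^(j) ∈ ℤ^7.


Via rank(M_{q-1}∘⋯∘M_p): M ≅ I[1,1], I[1,5], I[2,3], I[3,3], I[5,6], I[5,7].
μ_θ-semistable layers: μ^(1)=5/2; μ^(2)=2; μ^(3)=1; μ^(4)=-1/3; μ^(5)=-2/3; μ^(6)=-2

((0, 0, 0, 1, 1, 0, 0); (1, 0, 0, 0, 0, 0, 0); (0, 0, 0, 0, 1, 1, 0); (0, 0, 0, 0, 1, 1, 1); (1, 1, 1, 0, 0, 0, 0); (0, 1, 2, 0, 0, 0, 0))


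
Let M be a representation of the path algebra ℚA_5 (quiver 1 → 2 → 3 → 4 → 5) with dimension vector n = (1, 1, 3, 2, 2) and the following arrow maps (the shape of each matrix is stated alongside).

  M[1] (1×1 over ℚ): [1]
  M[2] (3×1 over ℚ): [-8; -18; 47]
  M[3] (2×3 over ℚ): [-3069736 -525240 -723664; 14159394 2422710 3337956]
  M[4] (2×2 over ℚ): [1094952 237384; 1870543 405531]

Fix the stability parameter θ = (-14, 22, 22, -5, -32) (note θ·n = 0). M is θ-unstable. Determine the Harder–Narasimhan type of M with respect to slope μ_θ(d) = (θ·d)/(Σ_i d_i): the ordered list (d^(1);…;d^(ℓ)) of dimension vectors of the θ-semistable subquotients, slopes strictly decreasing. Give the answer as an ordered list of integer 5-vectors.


Via rank(M_{q-1}∘⋯∘M_p): M ≅ I[1,3], I[3,3], I[3,5], I[4,4], I[5,5].
μ_θ-semistable layers: μ^(1)=22; μ^(2)=-5; μ^(3)=-14; μ^(4)=-32

((0, 1, 2, 0, 0); (0, 0, 1, 2, 1); (1, 0, 0, 0, 0); (0, 0, 0, 0, 1))
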